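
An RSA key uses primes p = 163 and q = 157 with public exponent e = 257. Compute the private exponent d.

φ(n) = (p−1)(q−1) = 162·156 = 25272.
Need d with 257·d ≡ 1 (mod 25272). Apply the extended Euclidean algorithm:
25272 = 98*257 + 86
257 = 2*86 + 85
86 = 1*85 + 1
85 = 85*1 + 0
Back-substitute:
1 = 86 − 85
1 = −257 + 3·86
1 = 3·25272 − 295·257
So 257·(-295) ≡ 1 (mod 25272), hence d ≡ -295 ≡ 24977 (mod 25272).

24977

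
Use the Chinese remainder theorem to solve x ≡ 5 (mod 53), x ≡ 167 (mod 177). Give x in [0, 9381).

Write x = 5 + 53·k. Then 53·k ≡ 167 − 5 ≡ 162 (mod 177).
Need 53⁻¹ mod 177. Extended Euclid on (177, 53):
177 = 3×53 + 18
53 = 2×18 + 17
18 = 1×17 + 1
17 = 17×1 + 0
Back-substitute:
1 = 18 − 17
1 = −53 + 3·18
1 = 3·177 − 10·53
53⁻¹ ≡ 167 (mod 177), so k ≡ 167·162 ≡ 150 (mod 177).
x = 5 + 53·150 = 7955.

7955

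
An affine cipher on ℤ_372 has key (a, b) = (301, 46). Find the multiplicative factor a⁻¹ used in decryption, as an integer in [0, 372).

Extended Euclidean algorithm:
372 = 1*301 + 71
301 = 4*71 + 17
71 = 4*17 + 3
17 = 5*3 + 2
3 = 1*2 + 1
2 = 2*1 + 0
Since gcd(301, 372) = 1, back-substitute to write 1 as a combination:
1 = 3 − 2
1 = −17 + 6·3
1 = 6·71 − 25·17
1 = −25·301 + 106·71
1 = 106·372 − 131·301
Hence 301⁻¹ ≡ -131 ≡ 241 (mod 372).

241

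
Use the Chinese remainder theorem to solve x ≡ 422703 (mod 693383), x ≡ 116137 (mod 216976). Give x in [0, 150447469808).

108205613385

Write x = 422703 + 693383·k. Then 693383·k ≡ 116137 − 422703 ≡ 127386 (mod 216976).
Need 693383⁻¹ mod 216976. Extended Euclid on (216976, 42455):
216976 = 5·42455 + 4701
42455 = 9·4701 + 146
4701 = 32·146 + 29
146 = 5·29 + 1
29 = 29·1 + 0
Back-substitute:
1 = 146 − 5·29
1 = −5·4701 + 161·146
1 = 161·42455 − 1454·4701
1 = −1454·216976 + 7431·42455
693383⁻¹ ≡ 7431 (mod 216976), so k ≡ 7431·127386 ≡ 156054 (mod 216976).
x = 422703 + 693383·156054 = 108205613385.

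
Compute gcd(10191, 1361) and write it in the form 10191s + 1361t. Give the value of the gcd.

Repeated division:
10191 = 7×1361 + 664
1361 = 2×664 + 33
664 = 20×33 + 4
33 = 8×4 + 1
4 = 4×1 + 0
gcd(10191, 1361) = 1.
Back-substituting:
1 = 33 − 8·4
1 = −8·664 + 161·33
1 = 161·1361 − 330·664
1 = −330·10191 + 2471·1361
So 1 = (-330)·10191 + (2471)·1361.

1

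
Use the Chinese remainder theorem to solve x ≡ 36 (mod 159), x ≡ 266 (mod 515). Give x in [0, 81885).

Write x = 36 + 159·k. Then 159·k ≡ 266 − 36 ≡ 230 (mod 515).
Need 159⁻¹ mod 515. Extended Euclid on (515, 159):
515 = 3·159 + 38
159 = 4·38 + 7
38 = 5·7 + 3
7 = 2·3 + 1
3 = 3·1 + 0
Back-substitute:
1 = 7 − 2·3
1 = −2·38 + 11·7
1 = 11·159 − 46·38
1 = −46·515 + 149·159
159⁻¹ ≡ 149 (mod 515), so k ≡ 149·230 ≡ 280 (mod 515).
x = 36 + 159·280 = 44556.

44556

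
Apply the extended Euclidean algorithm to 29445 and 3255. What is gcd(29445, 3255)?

Repeated division:
29445 = 9*3255 + 150
3255 = 21*150 + 105
150 = 1*105 + 45
105 = 2*45 + 15
45 = 3*15 + 0
gcd(29445, 3255) = 15.
Working backward:
15 = 105 − 2·45
15 = −2·150 + 3·105
15 = 3·3255 − 65·150
15 = −65·29445 + 588·3255
So 15 = (-65)·29445 + (588)·3255.

15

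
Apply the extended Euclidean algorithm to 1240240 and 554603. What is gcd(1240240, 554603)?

1

Euclidean algorithm:
1240240 = 2*554603 + 131034
554603 = 4*131034 + 30467
131034 = 4*30467 + 9166
30467 = 3*9166 + 2969
9166 = 3*2969 + 259
2969 = 11*259 + 120
259 = 2*120 + 19
120 = 6*19 + 6
19 = 3*6 + 1
6 = 6*1 + 0
gcd(1240240, 554603) = 1.
Working backward:
1 = 19 − 3·6
1 = −3·120 + 19·19
1 = 19·259 − 41·120
1 = −41·2969 + 470·259
1 = 470·9166 − 1451·2969
1 = −1451·30467 + 4823·9166
1 = 4823·131034 − 20743·30467
1 = −20743·554603 + 87795·131034
1 = 87795·1240240 − 196333·554603
So 1 = (87795)·1240240 + (-196333)·554603.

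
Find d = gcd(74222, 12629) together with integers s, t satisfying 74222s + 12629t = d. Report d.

1

Euclidean algorithm:
74222 = 5·12629 + 11077
12629 = 1·11077 + 1552
11077 = 7·1552 + 213
1552 = 7·213 + 61
213 = 3·61 + 30
61 = 2·30 + 1
30 = 30·1 + 0
gcd(74222, 12629) = 1.
Working backward:
1 = 61 − 2·30
1 = −2·213 + 7·61
1 = 7·1552 − 51·213
1 = −51·11077 + 364·1552
1 = 364·12629 − 415·11077
1 = −415·74222 + 2439·12629
So 1 = (-415)·74222 + (2439)·12629.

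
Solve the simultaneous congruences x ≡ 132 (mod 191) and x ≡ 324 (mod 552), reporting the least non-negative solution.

Write x = 132 + 191·k. Then 191·k ≡ 324 − 132 ≡ 192 (mod 552).
Need 191⁻¹ mod 552. Extended Euclid on (552, 191):
552 = 2·191 + 170
191 = 1·170 + 21
170 = 8·21 + 2
21 = 10·2 + 1
2 = 2·1 + 0
Back-substitute:
1 = 21 − 10·2
1 = −10·170 + 81·21
1 = 81·191 − 91·170
1 = −91·552 + 263·191
191⁻¹ ≡ 263 (mod 552), so k ≡ 263·192 ≡ 264 (mod 552).
x = 132 + 191·264 = 50556.

50556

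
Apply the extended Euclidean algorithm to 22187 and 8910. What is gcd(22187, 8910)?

11

Repeated division:
22187 = 2×8910 + 4367
8910 = 2×4367 + 176
4367 = 24×176 + 143
176 = 1×143 + 33
143 = 4×33 + 11
33 = 3×11 + 0
gcd(22187, 8910) = 11.
Working backward:
11 = 143 − 4·33
11 = −4·176 + 5·143
11 = 5·4367 − 124·176
11 = −124·8910 + 253·4367
11 = 253·22187 − 630·8910
So 11 = (253)·22187 + (-630)·8910.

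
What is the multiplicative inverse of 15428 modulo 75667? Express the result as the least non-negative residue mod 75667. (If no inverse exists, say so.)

45205

gcd(75667, 15428) by repeated division:
75667 = 4·15428 + 13955
15428 = 1·13955 + 1473
13955 = 9·1473 + 698
1473 = 2·698 + 77
698 = 9·77 + 5
77 = 15·5 + 2
5 = 2·2 + 1
2 = 2·1 + 0
The gcd is 1. Working backward:
1 = 5 − 2·2
1 = −2·77 + 31·5
1 = 31·698 − 281·77
1 = −281·1473 + 593·698
1 = 593·13955 − 5618·1473
1 = −5618·15428 + 6211·13955
1 = 6211·75667 − 30462·15428
Hence 15428⁻¹ ≡ -30462 ≡ 45205 (mod 75667).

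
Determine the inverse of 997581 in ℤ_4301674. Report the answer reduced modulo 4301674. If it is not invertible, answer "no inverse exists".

no inverse exists

Compute gcd(997581, 4301674):
4301674 = 4*997581 + 311350
997581 = 3*311350 + 63531
311350 = 4*63531 + 57226
63531 = 1*57226 + 6305
57226 = 9*6305 + 481
6305 = 13*481 + 52
481 = 9*52 + 13
52 = 4*13 + 0
Since gcd = 13 > 1, 997581 is not a unit mod 4301674.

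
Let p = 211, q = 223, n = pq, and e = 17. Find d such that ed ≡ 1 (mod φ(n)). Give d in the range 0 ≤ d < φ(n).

φ(n) = (p−1)(q−1) = 210·222 = 46620.
Need d with 17·d ≡ 1 (mod 46620). Apply the extended Euclidean algorithm:
46620 = 2742×17 + 6
17 = 2×6 + 5
6 = 1×5 + 1
5 = 5×1 + 0
Back-substitute:
1 = 6 − 5
1 = −17 + 3·6
1 = 3·46620 − 8227·17
So 17·(-8227) ≡ 1 (mod 46620), hence d ≡ -8227 ≡ 38393 (mod 46620).

38393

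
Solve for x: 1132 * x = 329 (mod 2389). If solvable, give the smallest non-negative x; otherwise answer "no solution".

893

First find gcd(1132, 2389):
2389 = 2*1132 + 125
1132 = 9*125 + 7
125 = 17*7 + 6
7 = 1*6 + 1
6 = 6*1 + 0
gcd = 1, so a unique solution mod 2389 exists.
Back-substitute for the Bézout coefficients:
1 = 7 − 6
1 = −125 + 18·7
1 = 18·1132 − 163·125
1 = −163·2389 + 344·1132
So 1132·(344) ≡ 1 (mod 2389), giving 1132⁻¹ ≡ 344.
x ≡ 1132⁻¹·329 ≡ 344·329 ≡ 893 (mod 2389).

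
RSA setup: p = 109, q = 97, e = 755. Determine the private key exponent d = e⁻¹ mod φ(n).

φ(n) = (p−1)(q−1) = 108·96 = 10368.
Need d with 755·d ≡ 1 (mod 10368). Apply the extended Euclidean algorithm:
10368 = 13×755 + 553
755 = 1×553 + 202
553 = 2×202 + 149
202 = 1×149 + 53
149 = 2×53 + 43
53 = 1×43 + 10
43 = 4×10 + 3
10 = 3×3 + 1
3 = 3×1 + 0
Back-substitute:
1 = 10 − 3·3
1 = −3·43 + 13·10
1 = 13·53 − 16·43
1 = −16·149 + 45·53
1 = 45·202 − 61·149
1 = −61·553 + 167·202
1 = 167·755 − 228·553
1 = −228·10368 + 3131·755
So 755·3131 ≡ 1 (mod 10368), hence d = 3131.

3131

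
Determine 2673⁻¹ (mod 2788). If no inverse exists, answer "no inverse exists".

897

Run Euclid on (2788, 2673):
2788 = 1·2673 + 115
2673 = 23·115 + 28
115 = 4·28 + 3
28 = 9·3 + 1
3 = 3·1 + 0
Since gcd(2673, 2788) = 1, back-substitute to write 1 as a combination:
1 = 28 − 9·3
1 = −9·115 + 37·28
1 = 37·2673 − 860·115
1 = −860·2788 + 897·2673
So 2673·897 ≡ 1 (mod 2788).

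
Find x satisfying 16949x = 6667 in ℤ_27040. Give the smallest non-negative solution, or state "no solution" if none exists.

7103

First find gcd(16949, 27040):
27040 = 1*16949 + 10091
16949 = 1*10091 + 6858
10091 = 1*6858 + 3233
6858 = 2*3233 + 392
3233 = 8*392 + 97
392 = 4*97 + 4
97 = 24*4 + 1
4 = 4*1 + 0
gcd = 1, so a unique solution mod 27040 exists.
Back-substitute for the Bézout coefficients:
1 = 97 − 24·4
1 = −24·392 + 97·97
1 = 97·3233 − 800·392
1 = −800·6858 + 1697·3233
1 = 1697·10091 − 2497·6858
1 = −2497·16949 + 4194·10091
1 = 4194·27040 − 6691·16949
So 16949·(-6691) ≡ 1 (mod 27040), giving 16949⁻¹ ≡ 20349.
x ≡ 16949⁻¹·6667 ≡ 20349·6667 ≡ 7103 (mod 27040).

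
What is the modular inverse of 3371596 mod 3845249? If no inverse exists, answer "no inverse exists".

gcd(3845249, 3371596) by repeated division:
3845249 = 1·3371596 + 473653
3371596 = 7·473653 + 56025
473653 = 8·56025 + 25453
56025 = 2·25453 + 5119
25453 = 4·5119 + 4977
5119 = 1·4977 + 142
4977 = 35·142 + 7
142 = 20·7 + 2
7 = 3·2 + 1
2 = 2·1 + 0
The gcd is 1. Working backward:
1 = 7 − 3·2
1 = −3·142 + 61·7
1 = 61·4977 − 2138·142
1 = −2138·5119 + 2199·4977
1 = 2199·25453 − 10934·5119
1 = −10934·56025 + 24067·25453
1 = 24067·473653 − 203470·56025
1 = −203470·3371596 + 1448357·473653
1 = 1448357·3845249 − 1651827·3371596
Hence 3371596⁻¹ ≡ -1651827 ≡ 2193422 (mod 3845249).

2193422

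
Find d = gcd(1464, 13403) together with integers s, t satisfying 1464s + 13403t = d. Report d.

1

Repeated division:
13403 = 9·1464 + 227
1464 = 6·227 + 102
227 = 2·102 + 23
102 = 4·23 + 10
23 = 2·10 + 3
10 = 3·3 + 1
3 = 3·1 + 0
gcd(1464, 13403) = 1.
Back-substituting:
1 = 10 − 3·3
1 = −3·23 + 7·10
1 = 7·102 − 31·23
1 = −31·227 + 69·102
1 = 69·1464 − 445·227
1 = −445·13403 + 4074·1464
So 1 = (-445)·13403 + (4074)·1464.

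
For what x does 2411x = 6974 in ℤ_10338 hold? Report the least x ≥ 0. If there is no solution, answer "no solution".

First find gcd(2411, 10338):
10338 = 4*2411 + 694
2411 = 3*694 + 329
694 = 2*329 + 36
329 = 9*36 + 5
36 = 7*5 + 1
5 = 5*1 + 0
gcd = 1, so a unique solution mod 10338 exists.
Back-substitute for the Bézout coefficients:
1 = 36 − 7·5
1 = −7·329 + 64·36
1 = 64·694 − 135·329
1 = −135·2411 + 469·694
1 = 469·10338 − 2011·2411
So 2411·(-2011) ≡ 1 (mod 10338), giving 2411⁻¹ ≡ 8327.
x ≡ 2411⁻¹·6974 ≡ 8327·6974 ≡ 3952 (mod 10338).

3952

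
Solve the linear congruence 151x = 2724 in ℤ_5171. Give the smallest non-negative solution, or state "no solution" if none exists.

292

First find gcd(151, 5171):
5171 = 34*151 + 37
151 = 4*37 + 3
37 = 12*3 + 1
3 = 3*1 + 0
gcd = 1, so a unique solution mod 5171 exists.
Back-substitute for the Bézout coefficients:
1 = 37 − 12·3
1 = −12·151 + 49·37
1 = 49·5171 − 1678·151
So 151·(-1678) ≡ 1 (mod 5171), giving 151⁻¹ ≡ 3493.
x ≡ 151⁻¹·2724 ≡ 3493·2724 ≡ 292 (mod 5171).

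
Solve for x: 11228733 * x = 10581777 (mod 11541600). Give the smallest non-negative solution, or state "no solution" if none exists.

295269

First find gcd(11228733, 11541600):
11541600 = 1×11228733 + 312867
11228733 = 35×312867 + 278388
312867 = 1×278388 + 34479
278388 = 8×34479 + 2556
34479 = 13×2556 + 1251
2556 = 2×1251 + 54
1251 = 23×54 + 9
54 = 6×9 + 0
gcd = 9 and 9 | 10581777, so solutions exist. Divide through by 9: 1247637x ≡ 1175753 (mod 1282400).
Now find 1247637⁻¹ mod 1282400:
1282400 = 1×1247637 + 34763
1247637 = 35×34763 + 30932
34763 = 1×30932 + 3831
30932 = 8×3831 + 284
3831 = 13×284 + 139
284 = 2×139 + 6
139 = 23×6 + 1
6 = 6×1 + 0
Back-substitute:
1 = 139 − 23·6
1 = −23·284 + 47·139
1 = 47·3831 − 634·284
1 = −634·30932 + 5119·3831
1 = 5119·34763 − 5753·30932
1 = −5753·1247637 + 206474·34763
1 = 206474·1282400 − 212227·1247637
So 1247637·(-212227) ≡ 1 (mod 1282400), i.e. 1247637⁻¹ ≡ 1070173.
Then x ≡ 1070173·1175753 ≡ 295269 (mod 1282400); the smallest non-negative solution is x = 295269.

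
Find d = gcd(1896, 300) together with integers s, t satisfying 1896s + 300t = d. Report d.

12

Repeated division:
1896 = 6×300 + 96
300 = 3×96 + 12
96 = 8×12 + 0
gcd(1896, 300) = 12.
Working backward:
12 = 300 − 3·96
12 = −3·1896 + 19·300
So 12 = (-3)·1896 + (19)·300.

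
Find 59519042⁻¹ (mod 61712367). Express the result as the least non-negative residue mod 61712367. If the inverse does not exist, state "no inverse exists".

51835856

Extended Euclidean algorithm:
61712367 = 1×59519042 + 2193325
59519042 = 27×2193325 + 299267
2193325 = 7×299267 + 98456
299267 = 3×98456 + 3899
98456 = 25×3899 + 981
3899 = 3×981 + 956
981 = 1×956 + 25
956 = 38×25 + 6
25 = 4×6 + 1
6 = 6×1 + 0
gcd = 1, so the inverse exists. Back-substitute:
1 = 25 − 4·6
1 = −4·956 + 153·25
1 = 153·981 − 157·956
1 = −157·3899 + 624·981
1 = 624·98456 − 15757·3899
1 = −15757·299267 + 47895·98456
1 = 47895·2193325 − 351022·299267
1 = −351022·59519042 + 9525489·2193325
1 = 9525489·61712367 − 9876511·59519042
Thus 59519042·(-9876511) ≡ 1 (mod 61712367); reducing, -9876511 mod 61712367 = 51835856.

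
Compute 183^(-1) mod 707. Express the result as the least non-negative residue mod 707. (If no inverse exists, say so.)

85

Extended Euclidean algorithm:
707 = 3·183 + 158
183 = 1·158 + 25
158 = 6·25 + 8
25 = 3·8 + 1
8 = 8·1 + 0
Since gcd(183, 707) = 1, back-substitute to write 1 as a combination:
1 = 25 − 3·8
1 = −3·158 + 19·25
1 = 19·183 − 22·158
1 = −22·707 + 85·183
So 183·85 ≡ 1 (mod 707).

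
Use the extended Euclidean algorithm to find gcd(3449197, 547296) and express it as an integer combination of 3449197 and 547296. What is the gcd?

Euclidean algorithm:
3449197 = 6*547296 + 165421
547296 = 3*165421 + 51033
165421 = 3*51033 + 12322
51033 = 4*12322 + 1745
12322 = 7*1745 + 107
1745 = 16*107 + 33
107 = 3*33 + 8
33 = 4*8 + 1
8 = 8*1 + 0
gcd(3449197, 547296) = 1.
Express as a combination:
1 = 33 − 4·8
1 = −4·107 + 13·33
1 = 13·1745 − 212·107
1 = −212·12322 + 1497·1745
1 = 1497·51033 − 6200·12322
1 = −6200·165421 + 20097·51033
1 = 20097·547296 − 66491·165421
1 = −66491·3449197 + 419043·547296
So 1 = (-66491)·3449197 + (419043)·547296.

1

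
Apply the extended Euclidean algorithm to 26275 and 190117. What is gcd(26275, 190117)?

Repeated division:
190117 = 7×26275 + 6192
26275 = 4×6192 + 1507
6192 = 4×1507 + 164
1507 = 9×164 + 31
164 = 5×31 + 9
31 = 3×9 + 4
9 = 2×4 + 1
4 = 4×1 + 0
gcd(26275, 190117) = 1.
Working backward:
1 = 9 − 2·4
1 = −2·31 + 7·9
1 = 7·164 − 37·31
1 = −37·1507 + 340·164
1 = 340·6192 − 1397·1507
1 = −1397·26275 + 5928·6192
1 = 5928·190117 − 42893·26275
So 1 = (5928)·190117 + (-42893)·26275.

1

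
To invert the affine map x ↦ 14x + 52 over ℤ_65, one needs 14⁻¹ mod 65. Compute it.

14

Run Euclid on (65, 14):
65 = 4×14 + 9
14 = 1×9 + 5
9 = 1×5 + 4
5 = 1×4 + 1
4 = 4×1 + 0
The gcd is 1. Working backward:
1 = 5 − 4
1 = −9 + 2·5
1 = 2·14 − 3·9
1 = −3·65 + 14·14
So 14·14 ≡ 1 (mod 65).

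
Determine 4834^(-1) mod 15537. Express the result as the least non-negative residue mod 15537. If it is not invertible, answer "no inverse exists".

9067

Apply the Euclidean algorithm to 15537 and 4834:
15537 = 3·4834 + 1035
4834 = 4·1035 + 694
1035 = 1·694 + 341
694 = 2·341 + 12
341 = 28·12 + 5
12 = 2·5 + 2
5 = 2·2 + 1
2 = 2·1 + 0
Since gcd(4834, 15537) = 1, back-substitute to write 1 as a combination:
1 = 5 − 2·2
1 = −2·12 + 5·5
1 = 5·341 − 142·12
1 = −142·694 + 289·341
1 = 289·1035 − 431·694
1 = −431·4834 + 2013·1035
1 = 2013·15537 − 6470·4834
Thus 4834·(-6470) ≡ 1 (mod 15537); reducing, -6470 mod 15537 = 9067.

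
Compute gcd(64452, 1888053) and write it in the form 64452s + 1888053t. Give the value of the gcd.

3

Euclidean algorithm:
1888053 = 29×64452 + 18945
64452 = 3×18945 + 7617
18945 = 2×7617 + 3711
7617 = 2×3711 + 195
3711 = 19×195 + 6
195 = 32×6 + 3
6 = 2×3 + 0
gcd(64452, 1888053) = 3.
Express as a combination:
3 = 195 − 32·6
3 = −32·3711 + 609·195
3 = 609·7617 − 1250·3711
3 = −1250·18945 + 3109·7617
3 = 3109·64452 − 10577·18945
3 = −10577·1888053 + 309842·64452
So 3 = (-10577)·1888053 + (309842)·64452.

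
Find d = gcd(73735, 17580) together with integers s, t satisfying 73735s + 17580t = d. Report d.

5

Apply Euclid's algorithm to 73735 and 17580:
73735 = 4·17580 + 3415
17580 = 5·3415 + 505
3415 = 6·505 + 385
505 = 1·385 + 120
385 = 3·120 + 25
120 = 4·25 + 20
25 = 1·20 + 5
20 = 4·5 + 0
gcd(73735, 17580) = 5.
Express as a combination:
5 = 25 − 20
5 = −120 + 5·25
5 = 5·385 − 16·120
5 = −16·505 + 21·385
5 = 21·3415 − 142·505
5 = −142·17580 + 731·3415
5 = 731·73735 − 3066·17580
So 5 = (731)·73735 + (-3066)·17580.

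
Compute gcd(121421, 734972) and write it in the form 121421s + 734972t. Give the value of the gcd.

Apply Euclid's algorithm to 734972 and 121421:
734972 = 6×121421 + 6446
121421 = 18×6446 + 5393
6446 = 1×5393 + 1053
5393 = 5×1053 + 128
1053 = 8×128 + 29
128 = 4×29 + 12
29 = 2×12 + 5
12 = 2×5 + 2
5 = 2×2 + 1
2 = 2×1 + 0
gcd(121421, 734972) = 1.
Working backward:
1 = 5 − 2·2
1 = −2·12 + 5·5
1 = 5·29 − 12·12
1 = −12·128 + 53·29
1 = 53·1053 − 436·128
1 = −436·5393 + 2233·1053
1 = 2233·6446 − 2669·5393
1 = −2669·121421 + 50275·6446
1 = 50275·734972 − 304319·121421
So 1 = (50275)·734972 + (-304319)·121421.

1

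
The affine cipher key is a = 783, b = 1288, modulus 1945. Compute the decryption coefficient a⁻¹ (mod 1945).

Run Euclid on (1945, 783):
1945 = 2×783 + 379
783 = 2×379 + 25
379 = 15×25 + 4
25 = 6×4 + 1
4 = 4×1 + 0
The gcd is 1. Working backward:
1 = 25 − 6·4
1 = −6·379 + 91·25
1 = 91·783 − 188·379
1 = −188·1945 + 467·783
So 783·467 ≡ 1 (mod 1945).

467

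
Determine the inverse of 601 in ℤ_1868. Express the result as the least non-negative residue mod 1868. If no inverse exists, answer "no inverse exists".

gcd(1868, 601) by repeated division:
1868 = 3×601 + 65
601 = 9×65 + 16
65 = 4×16 + 1
16 = 16×1 + 0
gcd = 1, so the inverse exists. Back-substitute:
1 = 65 − 4·16
1 = −4·601 + 37·65
1 = 37·1868 − 115·601
Hence 601⁻¹ ≡ -115 ≡ 1753 (mod 1868).

1753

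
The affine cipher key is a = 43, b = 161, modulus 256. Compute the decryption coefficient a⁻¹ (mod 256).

131

Extended Euclidean algorithm:
256 = 5×43 + 41
43 = 1×41 + 2
41 = 20×2 + 1
2 = 2×1 + 0
gcd = 1, so the inverse exists. Back-substitute:
1 = 41 − 20·2
1 = −20·43 + 21·41
1 = 21·256 − 125·43
Hence 43⁻¹ ≡ -125 ≡ 131 (mod 256).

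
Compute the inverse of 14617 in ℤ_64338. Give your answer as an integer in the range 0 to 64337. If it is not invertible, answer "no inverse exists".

Run Euclid on (64338, 14617):
64338 = 4*14617 + 5870
14617 = 2*5870 + 2877
5870 = 2*2877 + 116
2877 = 24*116 + 93
116 = 1*93 + 23
93 = 4*23 + 1
23 = 23*1 + 0
gcd = 1, so the inverse exists. Back-substitute:
1 = 93 − 4·23
1 = −4·116 + 5·93
1 = 5·2877 − 124·116
1 = −124·5870 + 253·2877
1 = 253·14617 − 630·5870
1 = −630·64338 + 2773·14617
So 14617·2773 ≡ 1 (mod 64338).

2773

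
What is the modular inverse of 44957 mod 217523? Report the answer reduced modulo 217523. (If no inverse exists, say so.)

Extended Euclidean algorithm:
217523 = 4*44957 + 37695
44957 = 1*37695 + 7262
37695 = 5*7262 + 1385
7262 = 5*1385 + 337
1385 = 4*337 + 37
337 = 9*37 + 4
37 = 9*4 + 1
4 = 4*1 + 0
Since gcd(44957, 217523) = 1, back-substitute to write 1 as a combination:
1 = 37 − 9·4
1 = −9·337 + 82·37
1 = 82·1385 − 337·337
1 = −337·7262 + 1767·1385
1 = 1767·37695 − 9172·7262
1 = −9172·44957 + 10939·37695
1 = 10939·217523 − 52928·44957
Thus 44957·(-52928) ≡ 1 (mod 217523); reducing, -52928 mod 217523 = 164595.

164595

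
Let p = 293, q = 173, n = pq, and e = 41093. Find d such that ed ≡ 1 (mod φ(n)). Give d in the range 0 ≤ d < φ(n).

φ(n) = (p−1)(q−1) = 292·172 = 50224.
Need d with 41093·d ≡ 1 (mod 50224). Apply the extended Euclidean algorithm:
50224 = 1×41093 + 9131
41093 = 4×9131 + 4569
9131 = 1×4569 + 4562
4569 = 1×4562 + 7
4562 = 651×7 + 5
7 = 1×5 + 2
5 = 2×2 + 1
2 = 2×1 + 0
Back-substitute:
1 = 5 − 2·2
1 = −2·7 + 3·5
1 = 3·4562 − 1955·7
1 = −1955·4569 + 1958·4562
1 = 1958·9131 − 3913·4569
1 = −3913·41093 + 17610·9131
1 = 17610·50224 − 21523·41093
So 41093·(-21523) ≡ 1 (mod 50224), hence d ≡ -21523 ≡ 28701 (mod 50224).

28701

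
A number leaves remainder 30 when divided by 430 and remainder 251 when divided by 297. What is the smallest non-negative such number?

Write x = 30 + 430·k. Then 430·k ≡ 251 − 30 ≡ 221 (mod 297).
Need 430⁻¹ mod 297. Extended Euclid on (297, 133):
297 = 2*133 + 31
133 = 4*31 + 9
31 = 3*9 + 4
9 = 2*4 + 1
4 = 4*1 + 0
Back-substitute:
1 = 9 − 2·4
1 = −2·31 + 7·9
1 = 7·133 − 30·31
1 = −30·297 + 67·133
430⁻¹ ≡ 67 (mod 297), so k ≡ 67·221 ≡ 254 (mod 297).
x = 30 + 430·254 = 109250.

109250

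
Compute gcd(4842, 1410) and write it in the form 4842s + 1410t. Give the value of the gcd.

6

Euclidean algorithm:
4842 = 3*1410 + 612
1410 = 2*612 + 186
612 = 3*186 + 54
186 = 3*54 + 24
54 = 2*24 + 6
24 = 4*6 + 0
gcd(4842, 1410) = 6.
Express as a combination:
6 = 54 − 2·24
6 = −2·186 + 7·54
6 = 7·612 − 23·186
6 = −23·1410 + 53·612
6 = 53·4842 − 182·1410
So 6 = (53)·4842 + (-182)·1410.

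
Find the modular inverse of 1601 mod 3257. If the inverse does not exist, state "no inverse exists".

gcd(3257, 1601) by repeated division:
3257 = 2×1601 + 55
1601 = 29×55 + 6
55 = 9×6 + 1
6 = 6×1 + 0
The gcd is 1. Working backward:
1 = 55 − 9·6
1 = −9·1601 + 262·55
1 = 262·3257 − 533·1601
Hence 1601⁻¹ ≡ -533 ≡ 2724 (mod 3257).

2724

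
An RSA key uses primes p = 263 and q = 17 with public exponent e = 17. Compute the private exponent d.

φ(n) = (p−1)(q−1) = 262·16 = 4192.
Need d with 17·d ≡ 1 (mod 4192). Apply the extended Euclidean algorithm:
4192 = 246×17 + 10
17 = 1×10 + 7
10 = 1×7 + 3
7 = 2×3 + 1
3 = 3×1 + 0
Back-substitute:
1 = 7 − 2·3
1 = −2·10 + 3·7
1 = 3·17 − 5·10
1 = −5·4192 + 1233·17
So 17·1233 ≡ 1 (mod 4192), hence d = 1233.

1233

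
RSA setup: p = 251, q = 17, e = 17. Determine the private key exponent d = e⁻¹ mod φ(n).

φ(n) = (p−1)(q−1) = 250·16 = 4000.
Need d with 17·d ≡ 1 (mod 4000). Apply the extended Euclidean algorithm:
4000 = 235·17 + 5
17 = 3·5 + 2
5 = 2·2 + 1
2 = 2·1 + 0
Back-substitute:
1 = 5 − 2·2
1 = −2·17 + 7·5
1 = 7·4000 − 1647·17
So 17·(-1647) ≡ 1 (mod 4000), hence d ≡ -1647 ≡ 2353 (mod 4000).

2353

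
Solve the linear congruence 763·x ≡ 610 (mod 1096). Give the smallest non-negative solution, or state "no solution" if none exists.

742

First find gcd(763, 1096):
1096 = 1×763 + 333
763 = 2×333 + 97
333 = 3×97 + 42
97 = 2×42 + 13
42 = 3×13 + 3
13 = 4×3 + 1
3 = 3×1 + 0
gcd = 1, so a unique solution mod 1096 exists.
Back-substitute for the Bézout coefficients:
1 = 13 − 4·3
1 = −4·42 + 13·13
1 = 13·97 − 30·42
1 = −30·333 + 103·97
1 = 103·763 − 236·333
1 = −236·1096 + 339·763
So 763·(339) ≡ 1 (mod 1096), giving 763⁻¹ ≡ 339.
x ≡ 763⁻¹·610 ≡ 339·610 ≡ 742 (mod 1096).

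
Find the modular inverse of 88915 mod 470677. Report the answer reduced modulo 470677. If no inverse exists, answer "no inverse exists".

Run Euclid on (470677, 88915):
470677 = 5*88915 + 26102
88915 = 3*26102 + 10609
26102 = 2*10609 + 4884
10609 = 2*4884 + 841
4884 = 5*841 + 679
841 = 1*679 + 162
679 = 4*162 + 31
162 = 5*31 + 7
31 = 4*7 + 3
7 = 2*3 + 1
3 = 3*1 + 0
gcd = 1, so the inverse exists. Back-substitute:
1 = 7 − 2·3
1 = −2·31 + 9·7
1 = 9·162 − 47·31
1 = −47·679 + 197·162
1 = 197·841 − 244·679
1 = −244·4884 + 1417·841
1 = 1417·10609 − 3078·4884
1 = −3078·26102 + 7573·10609
1 = 7573·88915 − 25797·26102
1 = −25797·470677 + 136558·88915
So 88915·136558 ≡ 1 (mod 470677).

136558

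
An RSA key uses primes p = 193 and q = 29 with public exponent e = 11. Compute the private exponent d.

φ(n) = (p−1)(q−1) = 192·28 = 5376.
Need d with 11·d ≡ 1 (mod 5376). Apply the extended Euclidean algorithm:
5376 = 488·11 + 8
11 = 1·8 + 3
8 = 2·3 + 2
3 = 1·2 + 1
2 = 2·1 + 0
Back-substitute:
1 = 3 − 2
1 = −8 + 3·3
1 = 3·11 − 4·8
1 = −4·5376 + 1955·11
So 11·1955 ≡ 1 (mod 5376), hence d = 1955.

1955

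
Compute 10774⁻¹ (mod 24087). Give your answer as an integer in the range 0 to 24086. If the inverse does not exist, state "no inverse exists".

Run Euclid on (24087, 10774):
24087 = 2·10774 + 2539
10774 = 4·2539 + 618
2539 = 4·618 + 67
618 = 9·67 + 15
67 = 4·15 + 7
15 = 2·7 + 1
7 = 7·1 + 0
The gcd is 1. Working backward:
1 = 15 − 2·7
1 = −2·67 + 9·15
1 = 9·618 − 83·67
1 = −83·2539 + 341·618
1 = 341·10774 − 1447·2539
1 = −1447·24087 + 3235·10774
So 10774·3235 ≡ 1 (mod 24087).

3235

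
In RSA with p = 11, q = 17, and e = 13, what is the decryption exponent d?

37

φ(n) = (p−1)(q−1) = 10·16 = 160.
Need d with 13·d ≡ 1 (mod 160). Apply the extended Euclidean algorithm:
160 = 12*13 + 4
13 = 3*4 + 1
4 = 4*1 + 0
Back-substitute:
1 = 13 − 3·4
1 = −3·160 + 37·13
So 13·37 ≡ 1 (mod 160), hence d = 37.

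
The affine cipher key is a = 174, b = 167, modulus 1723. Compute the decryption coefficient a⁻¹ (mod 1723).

Apply the Euclidean algorithm to 1723 and 174:
1723 = 9*174 + 157
174 = 1*157 + 17
157 = 9*17 + 4
17 = 4*4 + 1
4 = 4*1 + 0
Since gcd(174, 1723) = 1, back-substitute to write 1 as a combination:
1 = 17 − 4·4
1 = −4·157 + 37·17
1 = 37·174 − 41·157
1 = −41·1723 + 406·174
So 174·406 ≡ 1 (mod 1723).

406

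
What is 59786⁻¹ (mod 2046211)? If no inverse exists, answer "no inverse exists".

Apply the Euclidean algorithm to 2046211 and 59786:
2046211 = 34×59786 + 13487
59786 = 4×13487 + 5838
13487 = 2×5838 + 1811
5838 = 3×1811 + 405
1811 = 4×405 + 191
405 = 2×191 + 23
191 = 8×23 + 7
23 = 3×7 + 2
7 = 3×2 + 1
2 = 2×1 + 0
gcd = 1, so the inverse exists. Back-substitute:
1 = 7 − 3·2
1 = −3·23 + 10·7
1 = 10·191 − 83·23
1 = −83·405 + 176·191
1 = 176·1811 − 787·405
1 = −787·5838 + 2537·1811
1 = 2537·13487 − 5861·5838
1 = −5861·59786 + 25981·13487
1 = 25981·2046211 − 889215·59786
Thus 59786·(-889215) ≡ 1 (mod 2046211); reducing, -889215 mod 2046211 = 1156996.

1156996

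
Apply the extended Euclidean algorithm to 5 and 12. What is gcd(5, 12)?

1

Euclidean algorithm:
12 = 2*5 + 2
5 = 2*2 + 1
2 = 2*1 + 0
gcd(5, 12) = 1.
Express as a combination:
1 = 5 − 2·2
1 = −2·12 + 5·5
So 1 = (-2)·12 + (5)·5.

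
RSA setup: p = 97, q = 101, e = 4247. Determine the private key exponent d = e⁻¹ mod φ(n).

φ(n) = (p−1)(q−1) = 96·100 = 9600.
Need d with 4247·d ≡ 1 (mod 9600). Apply the extended Euclidean algorithm:
9600 = 2·4247 + 1106
4247 = 3·1106 + 929
1106 = 1·929 + 177
929 = 5·177 + 44
177 = 4·44 + 1
44 = 44·1 + 0
Back-substitute:
1 = 177 − 4·44
1 = −4·929 + 21·177
1 = 21·1106 − 25·929
1 = −25·4247 + 96·1106
1 = 96·9600 − 217·4247
So 4247·(-217) ≡ 1 (mod 9600), hence d ≡ -217 ≡ 9383 (mod 9600).

9383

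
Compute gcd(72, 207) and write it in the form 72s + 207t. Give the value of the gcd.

Apply Euclid's algorithm to 207 and 72:
207 = 2·72 + 63
72 = 1·63 + 9
63 = 7·9 + 0
gcd(72, 207) = 9.
Back-substituting:
9 = 72 − 63
9 = −207 + 3·72
So 9 = (-1)·207 + (3)·72.

9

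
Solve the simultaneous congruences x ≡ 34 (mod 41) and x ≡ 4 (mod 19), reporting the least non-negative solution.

403

Write x = 34 + 41·k. Then 41·k ≡ 4 − 34 ≡ 8 (mod 19).
Need 41⁻¹ mod 19. Extended Euclid on (19, 3):
19 = 6·3 + 1
3 = 3·1 + 0
Back-substitute:
1 = 19 − 6·3
41⁻¹ ≡ 13 (mod 19), so k ≡ 13·8 ≡ 9 (mod 19).
x = 34 + 41·9 = 403.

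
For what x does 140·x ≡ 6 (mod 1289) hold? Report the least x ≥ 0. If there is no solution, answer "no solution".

First find gcd(140, 1289):
1289 = 9×140 + 29
140 = 4×29 + 24
29 = 1×24 + 5
24 = 4×5 + 4
5 = 1×4 + 1
4 = 4×1 + 0
gcd = 1, so a unique solution mod 1289 exists.
Back-substitute for the Bézout coefficients:
1 = 5 − 4
1 = −24 + 5·5
1 = 5·29 − 6·24
1 = −6·140 + 29·29
1 = 29·1289 − 267·140
So 140·(-267) ≡ 1 (mod 1289), giving 140⁻¹ ≡ 1022.
x ≡ 140⁻¹·6 ≡ 1022·6 ≡ 976 (mod 1289).

976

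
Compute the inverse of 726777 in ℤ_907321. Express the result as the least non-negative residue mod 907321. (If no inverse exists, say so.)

95248

gcd(907321, 726777) by repeated division:
907321 = 1×726777 + 180544
726777 = 4×180544 + 4601
180544 = 39×4601 + 1105
4601 = 4×1105 + 181
1105 = 6×181 + 19
181 = 9×19 + 10
19 = 1×10 + 9
10 = 1×9 + 1
9 = 9×1 + 0
gcd = 1, so the inverse exists. Back-substitute:
1 = 10 − 9
1 = −19 + 2·10
1 = 2·181 − 19·19
1 = −19·1105 + 116·181
1 = 116·4601 − 483·1105
1 = −483·180544 + 18953·4601
1 = 18953·726777 − 76295·180544
1 = −76295·907321 + 95248·726777
So 726777·95248 ≡ 1 (mod 907321).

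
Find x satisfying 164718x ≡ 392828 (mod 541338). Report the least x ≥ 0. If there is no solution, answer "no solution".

no solution

gcd(164718, 541338):
541338 = 3×164718 + 47184
164718 = 3×47184 + 23166
47184 = 2×23166 + 852
23166 = 27×852 + 162
852 = 5×162 + 42
162 = 3×42 + 36
42 = 1×36 + 6
36 = 6×6 + 0
gcd = 6, but 6 ∤ 392828, so the congruence has no solution.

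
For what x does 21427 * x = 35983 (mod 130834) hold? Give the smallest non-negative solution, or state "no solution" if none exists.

2957

First find gcd(21427, 130834):
130834 = 6×21427 + 2272
21427 = 9×2272 + 979
2272 = 2×979 + 314
979 = 3×314 + 37
314 = 8×37 + 18
37 = 2×18 + 1
18 = 18×1 + 0
gcd = 1, so a unique solution mod 130834 exists.
Back-substitute for the Bézout coefficients:
1 = 37 − 2·18
1 = −2·314 + 17·37
1 = 17·979 − 53·314
1 = −53·2272 + 123·979
1 = 123·21427 − 1160·2272
1 = −1160·130834 + 7083·21427
So 21427·(7083) ≡ 1 (mod 130834), giving 21427⁻¹ ≡ 7083.
x ≡ 21427⁻¹·35983 ≡ 7083·35983 ≡ 2957 (mod 130834).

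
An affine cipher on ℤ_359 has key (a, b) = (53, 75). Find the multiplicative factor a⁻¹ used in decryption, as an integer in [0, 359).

210

Apply the Euclidean algorithm to 359 and 53:
359 = 6×53 + 41
53 = 1×41 + 12
41 = 3×12 + 5
12 = 2×5 + 2
5 = 2×2 + 1
2 = 2×1 + 0
gcd = 1, so the inverse exists. Back-substitute:
1 = 5 − 2·2
1 = −2·12 + 5·5
1 = 5·41 − 17·12
1 = −17·53 + 22·41
1 = 22·359 − 149·53
Thus 53·(-149) ≡ 1 (mod 359); reducing, -149 mod 359 = 210.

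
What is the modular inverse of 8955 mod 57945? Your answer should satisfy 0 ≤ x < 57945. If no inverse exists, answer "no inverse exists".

no inverse exists

Euclidean algorithm on 57945, 8955:
57945 = 6*8955 + 4215
8955 = 2*4215 + 525
4215 = 8*525 + 15
525 = 35*15 + 0
Since gcd = 15 > 1, 8955 is not a unit mod 57945.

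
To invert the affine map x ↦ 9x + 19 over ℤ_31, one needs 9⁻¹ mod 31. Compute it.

7

Apply the Euclidean algorithm to 31 and 9:
31 = 3×9 + 4
9 = 2×4 + 1
4 = 4×1 + 0
gcd = 1, so the inverse exists. Back-substitute:
1 = 9 − 2·4
1 = −2·31 + 7·9
So 9·7 ≡ 1 (mod 31).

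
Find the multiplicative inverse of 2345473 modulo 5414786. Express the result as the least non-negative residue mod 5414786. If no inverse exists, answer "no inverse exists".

no inverse exists

Compute gcd(2345473, 5414786):
5414786 = 2·2345473 + 723840
2345473 = 3·723840 + 173953
723840 = 4·173953 + 28028
173953 = 6·28028 + 5785
28028 = 4·5785 + 4888
5785 = 1·4888 + 897
4888 = 5·897 + 403
897 = 2·403 + 91
403 = 4·91 + 39
91 = 2·39 + 13
39 = 3·13 + 0
The gcd is 13, not 1, hence no inverse exists.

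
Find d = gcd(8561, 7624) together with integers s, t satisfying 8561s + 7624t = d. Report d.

Repeated division:
8561 = 1·7624 + 937
7624 = 8·937 + 128
937 = 7·128 + 41
128 = 3·41 + 5
41 = 8·5 + 1
5 = 5·1 + 0
gcd(8561, 7624) = 1.
Express as a combination:
1 = 41 − 8·5
1 = −8·128 + 25·41
1 = 25·937 − 183·128
1 = −183·7624 + 1489·937
1 = 1489·8561 − 1672·7624
So 1 = (1489)·8561 + (-1672)·7624.

1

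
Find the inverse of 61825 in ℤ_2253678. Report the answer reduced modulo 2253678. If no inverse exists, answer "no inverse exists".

2130031

Extended Euclidean algorithm:
2253678 = 36*61825 + 27978
61825 = 2*27978 + 5869
27978 = 4*5869 + 4502
5869 = 1*4502 + 1367
4502 = 3*1367 + 401
1367 = 3*401 + 164
401 = 2*164 + 73
164 = 2*73 + 18
73 = 4*18 + 1
18 = 18*1 + 0
gcd = 1, so the inverse exists. Back-substitute:
1 = 73 − 4·18
1 = −4·164 + 9·73
1 = 9·401 − 22·164
1 = −22·1367 + 75·401
1 = 75·4502 − 247·1367
1 = −247·5869 + 322·4502
1 = 322·27978 − 1535·5869
1 = −1535·61825 + 3392·27978
1 = 3392·2253678 − 123647·61825
Thus 61825·(-123647) ≡ 1 (mod 2253678); reducing, -123647 mod 2253678 = 2130031.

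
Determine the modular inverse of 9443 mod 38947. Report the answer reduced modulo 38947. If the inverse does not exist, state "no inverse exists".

2718

gcd(38947, 9443) by repeated division:
38947 = 4×9443 + 1175
9443 = 8×1175 + 43
1175 = 27×43 + 14
43 = 3×14 + 1
14 = 14×1 + 0
The gcd is 1. Working backward:
1 = 43 − 3·14
1 = −3·1175 + 82·43
1 = 82·9443 − 659·1175
1 = −659·38947 + 2718·9443
So 9443·2718 ≡ 1 (mod 38947).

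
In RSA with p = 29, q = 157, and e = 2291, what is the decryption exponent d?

347

φ(n) = (p−1)(q−1) = 28·156 = 4368.
Need d with 2291·d ≡ 1 (mod 4368). Apply the extended Euclidean algorithm:
4368 = 1·2291 + 2077
2291 = 1·2077 + 214
2077 = 9·214 + 151
214 = 1·151 + 63
151 = 2·63 + 25
63 = 2·25 + 13
25 = 1·13 + 12
13 = 1·12 + 1
12 = 12·1 + 0
Back-substitute:
1 = 13 − 12
1 = −25 + 2·13
1 = 2·63 − 5·25
1 = −5·151 + 12·63
1 = 12·214 − 17·151
1 = −17·2077 + 165·214
1 = 165·2291 − 182·2077
1 = −182·4368 + 347·2291
So 2291·347 ≡ 1 (mod 4368), hence d = 347.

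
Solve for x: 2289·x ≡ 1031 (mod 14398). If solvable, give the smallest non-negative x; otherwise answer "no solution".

First find gcd(2289, 14398):
14398 = 6*2289 + 664
2289 = 3*664 + 297
664 = 2*297 + 70
297 = 4*70 + 17
70 = 4*17 + 2
17 = 8*2 + 1
2 = 2*1 + 0
gcd = 1, so a unique solution mod 14398 exists.
Back-substitute for the Bézout coefficients:
1 = 17 − 8·2
1 = −8·70 + 33·17
1 = 33·297 − 140·70
1 = −140·664 + 313·297
1 = 313·2289 − 1079·664
1 = −1079·14398 + 6787·2289
So 2289·(6787) ≡ 1 (mod 14398), giving 2289⁻¹ ≡ 6787.
x ≡ 2289⁻¹·1031 ≡ 6787·1031 ≡ 14367 (mod 14398).

14367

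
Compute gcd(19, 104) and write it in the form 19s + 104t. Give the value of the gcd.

Repeated division:
104 = 5×19 + 9
19 = 2×9 + 1
9 = 9×1 + 0
gcd(19, 104) = 1.
Back-substituting:
1 = 19 − 2·9
1 = −2·104 + 11·19
So 1 = (-2)·104 + (11)·19.

1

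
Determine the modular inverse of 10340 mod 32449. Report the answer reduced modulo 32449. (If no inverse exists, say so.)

10014

Apply the Euclidean algorithm to 32449 and 10340:
32449 = 3×10340 + 1429
10340 = 7×1429 + 337
1429 = 4×337 + 81
337 = 4×81 + 13
81 = 6×13 + 3
13 = 4×3 + 1
3 = 3×1 + 0
Since gcd(10340, 32449) = 1, back-substitute to write 1 as a combination:
1 = 13 − 4·3
1 = −4·81 + 25·13
1 = 25·337 − 104·81
1 = −104·1429 + 441·337
1 = 441·10340 − 3191·1429
1 = −3191·32449 + 10014·10340
So 10340·10014 ≡ 1 (mod 32449).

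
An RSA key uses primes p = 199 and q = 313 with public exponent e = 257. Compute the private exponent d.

41825

φ(n) = (p−1)(q−1) = 198·312 = 61776.
Need d with 257·d ≡ 1 (mod 61776). Apply the extended Euclidean algorithm:
61776 = 240×257 + 96
257 = 2×96 + 65
96 = 1×65 + 31
65 = 2×31 + 3
31 = 10×3 + 1
3 = 3×1 + 0
Back-substitute:
1 = 31 − 10·3
1 = −10·65 + 21·31
1 = 21·96 − 31·65
1 = −31·257 + 83·96
1 = 83·61776 − 19951·257
So 257·(-19951) ≡ 1 (mod 61776), hence d ≡ -19951 ≡ 41825 (mod 61776).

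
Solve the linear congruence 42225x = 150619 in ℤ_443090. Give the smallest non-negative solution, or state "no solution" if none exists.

no solution

gcd(42225, 443090):
443090 = 10×42225 + 20840
42225 = 2×20840 + 545
20840 = 38×545 + 130
545 = 4×130 + 25
130 = 5×25 + 5
25 = 5×5 + 0
gcd = 5, but 5 ∤ 150619, so the congruence has no solution.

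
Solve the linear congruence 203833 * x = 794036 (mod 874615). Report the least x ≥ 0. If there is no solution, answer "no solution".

gcd(203833, 874615):
874615 = 4*203833 + 59283
203833 = 3*59283 + 25984
59283 = 2*25984 + 7315
25984 = 3*7315 + 4039
7315 = 1*4039 + 3276
4039 = 1*3276 + 763
3276 = 4*763 + 224
763 = 3*224 + 91
224 = 2*91 + 42
91 = 2*42 + 7
42 = 6*7 + 0
gcd = 7, but 7 ∤ 794036, so the congruence has no solution.

no solution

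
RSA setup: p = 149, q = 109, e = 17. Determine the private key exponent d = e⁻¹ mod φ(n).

φ(n) = (p−1)(q−1) = 148·108 = 15984.
Need d with 17·d ≡ 1 (mod 15984). Apply the extended Euclidean algorithm:
15984 = 940*17 + 4
17 = 4*4 + 1
4 = 4*1 + 0
Back-substitute:
1 = 17 − 4·4
1 = −4·15984 + 3761·17
So 17·3761 ≡ 1 (mod 15984), hence d = 3761.

3761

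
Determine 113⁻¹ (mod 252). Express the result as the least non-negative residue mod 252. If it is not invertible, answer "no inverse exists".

29

Extended Euclidean algorithm:
252 = 2·113 + 26
113 = 4·26 + 9
26 = 2·9 + 8
9 = 1·8 + 1
8 = 8·1 + 0
Since gcd(113, 252) = 1, back-substitute to write 1 as a combination:
1 = 9 − 8
1 = −26 + 3·9
1 = 3·113 − 13·26
1 = −13·252 + 29·113
So 113·29 ≡ 1 (mod 252).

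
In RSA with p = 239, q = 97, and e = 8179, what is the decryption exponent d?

12283

φ(n) = (p−1)(q−1) = 238·96 = 22848.
Need d with 8179·d ≡ 1 (mod 22848). Apply the extended Euclidean algorithm:
22848 = 2*8179 + 6490
8179 = 1*6490 + 1689
6490 = 3*1689 + 1423
1689 = 1*1423 + 266
1423 = 5*266 + 93
266 = 2*93 + 80
93 = 1*80 + 13
80 = 6*13 + 2
13 = 6*2 + 1
2 = 2*1 + 0
Back-substitute:
1 = 13 − 6·2
1 = −6·80 + 37·13
1 = 37·93 − 43·80
1 = −43·266 + 123·93
1 = 123·1423 − 658·266
1 = −658·1689 + 781·1423
1 = 781·6490 − 3001·1689
1 = −3001·8179 + 3782·6490
1 = 3782·22848 − 10565·8179
So 8179·(-10565) ≡ 1 (mod 22848), hence d ≡ -10565 ≡ 12283 (mod 22848).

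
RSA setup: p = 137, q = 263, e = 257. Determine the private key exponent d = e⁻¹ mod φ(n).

28977

φ(n) = (p−1)(q−1) = 136·262 = 35632.
Need d with 257·d ≡ 1 (mod 35632). Apply the extended Euclidean algorithm:
35632 = 138*257 + 166
257 = 1*166 + 91
166 = 1*91 + 75
91 = 1*75 + 16
75 = 4*16 + 11
16 = 1*11 + 5
11 = 2*5 + 1
5 = 5*1 + 0
Back-substitute:
1 = 11 − 2·5
1 = −2·16 + 3·11
1 = 3·75 − 14·16
1 = −14·91 + 17·75
1 = 17·166 − 31·91
1 = −31·257 + 48·166
1 = 48·35632 − 6655·257
So 257·(-6655) ≡ 1 (mod 35632), hence d ≡ -6655 ≡ 28977 (mod 35632).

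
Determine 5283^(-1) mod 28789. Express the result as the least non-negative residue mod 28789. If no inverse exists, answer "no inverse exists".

861

Apply the Euclidean algorithm to 28789 and 5283:
28789 = 5·5283 + 2374
5283 = 2·2374 + 535
2374 = 4·535 + 234
535 = 2·234 + 67
234 = 3·67 + 33
67 = 2·33 + 1
33 = 33·1 + 0
The gcd is 1. Working backward:
1 = 67 − 2·33
1 = −2·234 + 7·67
1 = 7·535 − 16·234
1 = −16·2374 + 71·535
1 = 71·5283 − 158·2374
1 = −158·28789 + 861·5283
So 5283·861 ≡ 1 (mod 28789).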